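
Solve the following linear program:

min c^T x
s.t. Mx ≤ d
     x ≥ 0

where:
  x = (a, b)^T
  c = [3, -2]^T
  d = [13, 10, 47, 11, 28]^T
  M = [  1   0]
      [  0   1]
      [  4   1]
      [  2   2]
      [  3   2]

Evaluate the objective at each vertex of the feasible region:
  z(0, 0) = 0
  z(5.5, 0) = 16.5
  z(0, 5.5) = -11  ←
The minimum is at a = 0, b = 5.5.

a = 0, b = 5.5, z = -11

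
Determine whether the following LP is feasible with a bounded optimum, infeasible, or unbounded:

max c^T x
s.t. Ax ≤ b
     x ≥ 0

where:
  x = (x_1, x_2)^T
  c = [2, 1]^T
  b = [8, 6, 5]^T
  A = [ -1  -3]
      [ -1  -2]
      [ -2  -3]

Unbounded (objective can increase without bound)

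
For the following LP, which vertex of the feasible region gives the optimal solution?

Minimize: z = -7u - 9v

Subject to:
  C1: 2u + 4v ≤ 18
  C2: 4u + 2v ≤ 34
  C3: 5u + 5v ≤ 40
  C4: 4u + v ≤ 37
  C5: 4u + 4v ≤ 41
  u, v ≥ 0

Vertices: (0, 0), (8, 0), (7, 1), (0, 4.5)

Evaluate the objective at each vertex of the feasible region:
  z(0, 0) = 0
  z(8, 0) = -56
  z(7, 1) = -58  ←
  z(0, 4.5) = -40.5
The minimum is at u = 7, v = 1.

(7, 1)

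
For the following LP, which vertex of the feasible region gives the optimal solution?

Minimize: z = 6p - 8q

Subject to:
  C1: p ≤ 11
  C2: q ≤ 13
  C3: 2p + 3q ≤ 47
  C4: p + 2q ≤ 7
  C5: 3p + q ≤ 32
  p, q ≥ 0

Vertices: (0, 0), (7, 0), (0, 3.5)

Evaluate the objective at each vertex of the feasible region:
  z(0, 0) = 0
  z(7, 0) = 42
  z(0, 3.5) = -28  ←
The minimum is at p = 0, q = 3.5.

(0, 3.5)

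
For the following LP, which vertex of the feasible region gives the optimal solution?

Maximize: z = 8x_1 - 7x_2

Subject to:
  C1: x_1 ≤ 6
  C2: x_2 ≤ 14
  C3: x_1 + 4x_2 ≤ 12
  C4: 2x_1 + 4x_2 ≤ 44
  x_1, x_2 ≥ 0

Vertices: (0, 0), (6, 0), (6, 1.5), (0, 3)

Evaluate the objective at each vertex of the feasible region:
  z(0, 0) = 0
  z(6, 0) = 48  ←
  z(6, 1.5) = 37.5
  z(0, 3) = -21
The maximum is at x_1 = 6, x_2 = 0.

(6, 0)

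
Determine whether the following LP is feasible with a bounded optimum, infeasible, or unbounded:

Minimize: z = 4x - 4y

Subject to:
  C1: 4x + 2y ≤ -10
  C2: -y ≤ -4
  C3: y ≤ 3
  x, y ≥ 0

Infeasible (no feasible solution exists)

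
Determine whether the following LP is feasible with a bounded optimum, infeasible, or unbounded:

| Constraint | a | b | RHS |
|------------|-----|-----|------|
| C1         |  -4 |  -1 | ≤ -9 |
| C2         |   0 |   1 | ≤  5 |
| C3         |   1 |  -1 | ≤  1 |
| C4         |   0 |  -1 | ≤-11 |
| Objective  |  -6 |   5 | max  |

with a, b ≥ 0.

Infeasible (no feasible solution exists)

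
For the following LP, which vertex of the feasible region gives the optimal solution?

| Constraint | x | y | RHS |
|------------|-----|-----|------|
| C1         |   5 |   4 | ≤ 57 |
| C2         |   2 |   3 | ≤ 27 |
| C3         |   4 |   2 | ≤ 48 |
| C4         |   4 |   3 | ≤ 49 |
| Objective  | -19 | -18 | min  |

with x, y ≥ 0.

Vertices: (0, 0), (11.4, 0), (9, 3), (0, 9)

Evaluate the objective at each vertex of the feasible region:
  z(0, 0) = 0
  z(11.4, 0) = -216.6
  z(9, 3) = -225  ←
  z(0, 9) = -162
The minimum is at x = 9, y = 3.

(9, 3)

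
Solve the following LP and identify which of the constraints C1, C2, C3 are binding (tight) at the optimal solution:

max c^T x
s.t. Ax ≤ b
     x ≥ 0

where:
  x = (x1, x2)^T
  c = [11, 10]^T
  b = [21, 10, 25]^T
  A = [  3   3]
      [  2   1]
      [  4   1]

At x1 = 3, x2 = 4, compute slack b - a·x for each constraint:
  C1: 21 − 21 = 0  (binding)
  C2: 10 − 10 = 0  (binding)
  C3: 25 − 16 = 9  (slack)

Optimal: x1 = 3, x2 = 4
Binding: C1, C2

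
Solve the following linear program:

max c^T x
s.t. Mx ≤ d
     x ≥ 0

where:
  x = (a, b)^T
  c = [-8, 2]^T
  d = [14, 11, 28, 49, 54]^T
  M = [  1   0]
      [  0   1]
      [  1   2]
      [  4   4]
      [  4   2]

Evaluate the objective at each vertex of the feasible region:
  z(0, 0) = 0
  z(12.25, 0) = -98
  z(1.25, 11) = 12
  z(0, 11) = 22  ←
The maximum is at a = 0, b = 11.

a = 0, b = 11, z = 22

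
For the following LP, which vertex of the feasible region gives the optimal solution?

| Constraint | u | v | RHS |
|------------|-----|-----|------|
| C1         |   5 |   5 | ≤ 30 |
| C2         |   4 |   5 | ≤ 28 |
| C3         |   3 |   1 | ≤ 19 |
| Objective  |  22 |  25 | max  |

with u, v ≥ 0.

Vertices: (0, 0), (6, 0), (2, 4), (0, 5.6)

Evaluate the objective at each vertex of the feasible region:
  z(0, 0) = 0
  z(6, 0) = 132
  z(2, 4) = 144  ←
  z(0, 5.6) = 140
The maximum is at u = 2, v = 4.

(2, 4)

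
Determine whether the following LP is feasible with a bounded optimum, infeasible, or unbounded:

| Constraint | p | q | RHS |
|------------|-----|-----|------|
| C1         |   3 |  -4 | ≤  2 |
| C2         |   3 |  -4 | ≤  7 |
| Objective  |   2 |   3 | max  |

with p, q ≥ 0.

Unbounded (objective can increase without bound)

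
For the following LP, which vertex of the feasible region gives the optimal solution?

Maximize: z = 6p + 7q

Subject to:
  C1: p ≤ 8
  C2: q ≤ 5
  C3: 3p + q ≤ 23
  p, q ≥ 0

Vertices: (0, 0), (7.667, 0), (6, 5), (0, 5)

Evaluate the objective at each vertex of the feasible region:
  z(0, 0) = 0
  z(7.667, 0) = 46
  z(6, 5) = 71  ←
  z(0, 5) = 35
The maximum is at p = 6, q = 5.

(6, 5)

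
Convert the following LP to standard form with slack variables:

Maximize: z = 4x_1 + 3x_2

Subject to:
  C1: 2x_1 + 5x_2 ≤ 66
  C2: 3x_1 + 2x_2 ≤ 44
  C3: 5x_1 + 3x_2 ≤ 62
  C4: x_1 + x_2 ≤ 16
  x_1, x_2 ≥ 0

max z = 4x_1 + 3x_2

s.t.
  2x_1 + 5x_2 + s1 = 66
  3x_1 + 2x_2 + s2 = 44
  5x_1 + 3x_2 + s3 = 62
  x_1 + x_2 + s4 = 16
  x_1, x_2, s1, s2, s3, s4 ≥ 0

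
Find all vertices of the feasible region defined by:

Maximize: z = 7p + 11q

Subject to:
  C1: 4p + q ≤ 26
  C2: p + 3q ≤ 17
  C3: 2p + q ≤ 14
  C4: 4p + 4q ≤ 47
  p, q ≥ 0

(0, 0), (6.5, 0), (6, 2), (5, 4), (0, 5.667)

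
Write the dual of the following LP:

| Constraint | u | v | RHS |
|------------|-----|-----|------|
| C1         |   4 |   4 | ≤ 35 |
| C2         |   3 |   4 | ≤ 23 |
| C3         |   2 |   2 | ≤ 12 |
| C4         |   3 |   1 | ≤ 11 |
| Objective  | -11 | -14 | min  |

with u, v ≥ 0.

Primal min cᵀx s.t. Ax ≤ b, x ≥ 0  →  Dual max −bᵀy s.t. Aᵀy ≥ −c, y ≥ 0.

Maximize: z = -35y1 - 23y2 - 12y3 - 11y4

Subject to:
  4y1 + 3y2 + 2y3 + 3y4 ≥ 11
  4y1 + 4y2 + 2y3 + y4 ≥ 14
  y1, y2, y3, y4 ≥ 0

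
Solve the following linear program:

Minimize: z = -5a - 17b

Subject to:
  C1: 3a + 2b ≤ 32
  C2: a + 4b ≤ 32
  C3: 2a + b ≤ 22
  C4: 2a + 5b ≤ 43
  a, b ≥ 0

Evaluate the objective at each vertex of the feasible region:
  z(0, 0) = 0
  z(10.67, 0) = -53.33
  z(6.727, 5.909) = -134.1
  z(4, 7) = -139  ←
  z(0, 8) = -136
The minimum is at a = 4, b = 7.

a = 4, b = 7, z = -139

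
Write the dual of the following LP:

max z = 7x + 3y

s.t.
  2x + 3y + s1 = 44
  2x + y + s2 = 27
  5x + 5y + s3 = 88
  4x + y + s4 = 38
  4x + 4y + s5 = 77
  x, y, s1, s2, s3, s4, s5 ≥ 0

Primal max cᵀx s.t. Ax ≤ b, x ≥ 0  →  Dual min bᵀy s.t. Aᵀy ≥ c, y ≥ 0.

Minimize: z = 44y1 + 27y2 + 88y3 + 38y4 + 77y5

Subject to:
  2y1 + 2y2 + 5y3 + 4y4 + 4y5 ≥ 7
  3y1 + y2 + 5y3 + y4 + 4y5 ≥ 3
  y1, y2, y3, y4, y5 ≥ 0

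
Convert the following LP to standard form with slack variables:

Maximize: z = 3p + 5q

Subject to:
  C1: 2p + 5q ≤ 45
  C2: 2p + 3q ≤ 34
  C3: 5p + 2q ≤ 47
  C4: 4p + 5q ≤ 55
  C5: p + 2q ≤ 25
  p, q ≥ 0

max z = 3p + 5q

s.t.
  2p + 5q + s1 = 45
  2p + 3q + s2 = 34
  5p + 2q + s3 = 47
  4p + 5q + s4 = 55
  p + 2q + s5 = 25
  p, q, s1, s2, s3, s4, s5 ≥ 0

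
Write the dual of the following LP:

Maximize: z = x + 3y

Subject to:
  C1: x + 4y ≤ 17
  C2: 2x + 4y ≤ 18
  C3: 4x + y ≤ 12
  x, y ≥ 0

Primal max cᵀx s.t. Ax ≤ b, x ≥ 0  →  Dual min bᵀy s.t. Aᵀy ≥ c, y ≥ 0.

Minimize: z = 17y1 + 18y2 + 12y3

Subject to:
  y1 + 2y2 + 4y3 ≥ 1
  4y1 + 4y2 + y3 ≥ 3
  y1, y2, y3 ≥ 0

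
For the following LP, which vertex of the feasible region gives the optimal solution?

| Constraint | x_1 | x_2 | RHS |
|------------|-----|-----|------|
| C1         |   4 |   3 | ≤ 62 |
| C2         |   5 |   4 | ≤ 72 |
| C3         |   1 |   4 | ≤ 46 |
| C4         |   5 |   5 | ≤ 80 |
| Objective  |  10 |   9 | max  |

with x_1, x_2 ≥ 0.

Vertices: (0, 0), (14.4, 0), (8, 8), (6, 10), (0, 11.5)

Evaluate the objective at each vertex of the feasible region:
  z(0, 0) = 0
  z(14.4, 0) = 144
  z(8, 8) = 152  ←
  z(6, 10) = 150
  z(0, 11.5) = 103.5
The maximum is at x_1 = 8, x_2 = 8.

(8, 8)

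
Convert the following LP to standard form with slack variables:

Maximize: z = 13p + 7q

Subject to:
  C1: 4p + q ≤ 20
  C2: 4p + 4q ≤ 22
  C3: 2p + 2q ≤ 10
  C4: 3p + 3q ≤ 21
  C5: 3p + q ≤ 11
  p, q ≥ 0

max z = 13p + 7q

s.t.
  4p + q + s1 = 20
  4p + 4q + s2 = 22
  2p + 2q + s3 = 10
  3p + 3q + s4 = 21
  3p + q + s5 = 11
  p, q, s1, s2, s3, s4, s5 ≥ 0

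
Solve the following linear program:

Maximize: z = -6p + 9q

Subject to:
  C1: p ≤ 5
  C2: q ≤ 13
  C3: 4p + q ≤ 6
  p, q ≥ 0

Evaluate the objective at each vertex of the feasible region:
  z(0, 0) = 0
  z(1.5, 0) = -9
  z(0, 6) = 54  ←
The maximum is at p = 0, q = 6.

p = 0, q = 6, z = 54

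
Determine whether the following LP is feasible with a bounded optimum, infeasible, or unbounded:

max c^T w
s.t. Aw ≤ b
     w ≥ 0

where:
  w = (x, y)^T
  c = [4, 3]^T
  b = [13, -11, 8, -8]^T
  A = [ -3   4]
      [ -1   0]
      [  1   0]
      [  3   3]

Infeasible (no feasible solution exists)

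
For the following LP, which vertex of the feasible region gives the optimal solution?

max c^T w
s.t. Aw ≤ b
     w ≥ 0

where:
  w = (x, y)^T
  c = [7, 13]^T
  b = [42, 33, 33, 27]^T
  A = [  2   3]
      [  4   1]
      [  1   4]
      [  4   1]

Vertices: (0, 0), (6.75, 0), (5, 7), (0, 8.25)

Evaluate the objective at each vertex of the feasible region:
  z(0, 0) = 0
  z(6.75, 0) = 47.25
  z(5, 7) = 126  ←
  z(0, 8.25) = 107.2
The maximum is at x = 5, y = 7.

(5, 7)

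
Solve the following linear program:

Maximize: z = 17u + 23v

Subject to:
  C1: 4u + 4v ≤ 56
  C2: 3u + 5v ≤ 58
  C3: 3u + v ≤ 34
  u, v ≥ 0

Evaluate the objective at each vertex of the feasible region:
  z(0, 0) = 0
  z(11.33, 0) = 192.7
  z(10, 4) = 262
  z(6, 8) = 286  ←
  z(0, 11.6) = 266.8
The maximum is at u = 6, v = 8.

u = 6, v = 8, z = 286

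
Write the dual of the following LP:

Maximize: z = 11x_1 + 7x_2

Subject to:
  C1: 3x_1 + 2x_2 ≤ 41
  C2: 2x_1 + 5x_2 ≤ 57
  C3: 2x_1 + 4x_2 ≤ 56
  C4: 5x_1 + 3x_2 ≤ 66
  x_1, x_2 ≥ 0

Primal max cᵀx s.t. Ax ≤ b, x ≥ 0  →  Dual min bᵀy s.t. Aᵀy ≥ c, y ≥ 0.

Minimize: z = 41y1 + 57y2 + 56y3 + 66y4

Subject to:
  3y1 + 2y2 + 2y3 + 5y4 ≥ 11
  2y1 + 5y2 + 4y3 + 3y4 ≥ 7
  y1, y2, y3, y4 ≥ 0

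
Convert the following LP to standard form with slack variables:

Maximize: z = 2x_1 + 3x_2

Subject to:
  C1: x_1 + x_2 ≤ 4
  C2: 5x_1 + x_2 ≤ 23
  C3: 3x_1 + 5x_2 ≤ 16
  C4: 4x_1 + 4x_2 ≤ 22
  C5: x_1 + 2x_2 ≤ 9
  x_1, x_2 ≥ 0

max z = 2x_1 + 3x_2

s.t.
  x_1 + x_2 + s1 = 4
  5x_1 + x_2 + s2 = 23
  3x_1 + 5x_2 + s3 = 16
  4x_1 + 4x_2 + s4 = 22
  x_1 + 2x_2 + s5 = 9
  x_1, x_2, s1, s2, s3, s4, s5 ≥ 0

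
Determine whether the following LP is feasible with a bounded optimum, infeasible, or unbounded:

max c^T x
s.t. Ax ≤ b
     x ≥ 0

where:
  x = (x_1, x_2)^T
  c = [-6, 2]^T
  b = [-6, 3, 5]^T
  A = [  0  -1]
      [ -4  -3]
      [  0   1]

Infeasible (no feasible solution exists)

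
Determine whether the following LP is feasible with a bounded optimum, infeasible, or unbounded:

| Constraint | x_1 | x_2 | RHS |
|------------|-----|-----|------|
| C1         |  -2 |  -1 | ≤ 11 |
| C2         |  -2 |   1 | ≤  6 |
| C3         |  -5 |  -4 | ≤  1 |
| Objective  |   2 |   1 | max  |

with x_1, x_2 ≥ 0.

Unbounded (objective can increase without bound)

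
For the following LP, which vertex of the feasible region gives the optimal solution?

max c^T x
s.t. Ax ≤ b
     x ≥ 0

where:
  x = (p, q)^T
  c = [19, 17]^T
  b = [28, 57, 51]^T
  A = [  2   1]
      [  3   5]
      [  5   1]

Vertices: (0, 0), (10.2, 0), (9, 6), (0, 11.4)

Evaluate the objective at each vertex of the feasible region:
  z(0, 0) = 0
  z(10.2, 0) = 193.8
  z(9, 6) = 273  ←
  z(0, 11.4) = 193.8
The maximum is at p = 9, q = 6.

(9, 6)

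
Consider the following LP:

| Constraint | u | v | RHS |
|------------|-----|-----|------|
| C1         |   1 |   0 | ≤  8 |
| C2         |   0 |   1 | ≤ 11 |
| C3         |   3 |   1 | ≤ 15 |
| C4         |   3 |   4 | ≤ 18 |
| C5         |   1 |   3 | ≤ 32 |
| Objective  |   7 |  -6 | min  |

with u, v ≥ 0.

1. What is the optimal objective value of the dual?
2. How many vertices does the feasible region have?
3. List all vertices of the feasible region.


1. -27
2. 4
3. (0, 0), (5, 0), (4.667, 1), (0, 4.5)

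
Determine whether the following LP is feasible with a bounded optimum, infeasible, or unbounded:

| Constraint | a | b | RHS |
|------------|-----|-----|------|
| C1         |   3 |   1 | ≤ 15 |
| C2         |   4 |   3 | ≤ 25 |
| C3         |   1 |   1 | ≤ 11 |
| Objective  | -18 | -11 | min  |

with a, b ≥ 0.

Feasible with a bounded optimal solution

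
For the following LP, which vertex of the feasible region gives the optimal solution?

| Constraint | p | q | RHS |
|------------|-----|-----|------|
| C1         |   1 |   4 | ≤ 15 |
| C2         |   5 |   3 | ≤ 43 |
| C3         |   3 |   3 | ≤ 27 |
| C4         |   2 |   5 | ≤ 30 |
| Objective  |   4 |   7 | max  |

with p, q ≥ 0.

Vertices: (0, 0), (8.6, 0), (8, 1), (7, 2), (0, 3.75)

Evaluate the objective at each vertex of the feasible region:
  z(0, 0) = 0
  z(8.6, 0) = 34.4
  z(8, 1) = 39
  z(7, 2) = 42  ←
  z(0, 3.75) = 26.25
The maximum is at p = 7, q = 2.

(7, 2)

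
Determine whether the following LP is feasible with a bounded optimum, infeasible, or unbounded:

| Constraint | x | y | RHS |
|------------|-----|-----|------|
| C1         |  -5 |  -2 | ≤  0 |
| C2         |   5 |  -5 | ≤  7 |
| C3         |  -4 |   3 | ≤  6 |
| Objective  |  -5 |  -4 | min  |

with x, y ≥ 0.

Unbounded (objective can decrease without bound)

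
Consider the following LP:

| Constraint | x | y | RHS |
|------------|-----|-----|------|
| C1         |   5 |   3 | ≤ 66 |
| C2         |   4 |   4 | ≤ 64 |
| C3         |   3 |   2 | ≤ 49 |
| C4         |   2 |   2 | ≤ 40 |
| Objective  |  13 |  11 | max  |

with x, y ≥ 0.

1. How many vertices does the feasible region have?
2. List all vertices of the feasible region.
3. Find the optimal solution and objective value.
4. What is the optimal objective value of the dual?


1. 4
2. (0, 0), (13.2, 0), (9, 7), (0, 16)
3. x = 9, y = 7, z = 194
4. 194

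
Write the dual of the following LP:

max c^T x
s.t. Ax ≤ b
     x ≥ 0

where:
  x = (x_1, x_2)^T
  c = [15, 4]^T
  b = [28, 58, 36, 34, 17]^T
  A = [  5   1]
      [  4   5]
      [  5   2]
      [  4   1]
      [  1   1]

Primal max cᵀx s.t. Ax ≤ b, x ≥ 0  →  Dual min bᵀy s.t. Aᵀy ≥ c, y ≥ 0.

Minimize: z = 28y1 + 58y2 + 36y3 + 34y4 + 17y5

Subject to:
  5y1 + 4y2 + 5y3 + 4y4 + y5 ≥ 15
  y1 + 5y2 + 2y3 + y4 + y5 ≥ 4
  y1, y2, y3, y4, y5 ≥ 0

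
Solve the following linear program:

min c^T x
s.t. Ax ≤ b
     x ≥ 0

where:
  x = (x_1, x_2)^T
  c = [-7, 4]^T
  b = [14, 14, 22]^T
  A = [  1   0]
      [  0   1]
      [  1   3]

Evaluate the objective at each vertex of the feasible region:
  z(0, 0) = 0
  z(14, 0) = -98  ←
  z(14, 2.667) = -87.33
  z(0, 7.333) = 29.33
The minimum is at x_1 = 14, x_2 = 0.

x_1 = 14, x_2 = 0, z = -98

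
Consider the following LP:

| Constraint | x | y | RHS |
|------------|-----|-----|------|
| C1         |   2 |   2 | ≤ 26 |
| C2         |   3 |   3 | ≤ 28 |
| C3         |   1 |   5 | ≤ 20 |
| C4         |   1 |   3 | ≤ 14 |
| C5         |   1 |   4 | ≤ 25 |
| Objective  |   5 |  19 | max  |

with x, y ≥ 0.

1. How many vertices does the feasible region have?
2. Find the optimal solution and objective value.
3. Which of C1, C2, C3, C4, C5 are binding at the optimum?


1. 5
2. x = 5, y = 3, z = 82
3. C3, C4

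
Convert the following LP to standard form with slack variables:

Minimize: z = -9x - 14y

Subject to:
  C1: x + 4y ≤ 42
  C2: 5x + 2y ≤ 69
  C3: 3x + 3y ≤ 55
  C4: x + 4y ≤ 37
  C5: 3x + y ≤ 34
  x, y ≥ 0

min z = -9x - 14y

s.t.
  x + 4y + s1 = 42
  5x + 2y + s2 = 69
  3x + 3y + s3 = 55
  x + 4y + s4 = 37
  3x + y + s5 = 34
  x, y, s1, s2, s3, s4, s5 ≥ 0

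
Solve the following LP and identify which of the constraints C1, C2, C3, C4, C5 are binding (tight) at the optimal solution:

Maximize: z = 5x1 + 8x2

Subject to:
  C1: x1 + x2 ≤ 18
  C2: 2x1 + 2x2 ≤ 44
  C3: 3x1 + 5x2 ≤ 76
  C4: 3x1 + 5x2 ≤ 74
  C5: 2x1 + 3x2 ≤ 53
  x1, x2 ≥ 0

At x1 = 8, x2 = 10, compute slack b - a·x for each constraint:
  C1: 18 − 18 = 0  (binding)
  C2: 44 − 36 = 8  (slack)
  C3: 76 − 74 = 2  (slack)
  C4: 74 − 74 = 0  (binding)
  C5: 53 − 46 = 7  (slack)

Optimal: x1 = 8, x2 = 10
Binding: C1, C4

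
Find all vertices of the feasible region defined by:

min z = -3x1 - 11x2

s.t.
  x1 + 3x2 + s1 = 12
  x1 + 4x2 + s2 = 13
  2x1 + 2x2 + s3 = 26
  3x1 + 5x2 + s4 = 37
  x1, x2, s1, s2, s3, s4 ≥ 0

(0, 0), (12, 0), (9, 1), (0, 3.25)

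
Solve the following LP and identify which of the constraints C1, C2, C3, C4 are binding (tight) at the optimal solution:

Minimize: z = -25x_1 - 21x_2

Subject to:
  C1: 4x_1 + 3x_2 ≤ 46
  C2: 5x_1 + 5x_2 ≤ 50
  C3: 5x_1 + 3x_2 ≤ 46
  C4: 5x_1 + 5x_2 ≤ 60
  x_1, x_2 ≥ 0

At x_1 = 8, x_2 = 2, compute slack b - a·x for each constraint:
  C1: 46 − 38 = 8  (slack)
  C2: 50 − 50 = 0  (binding)
  C3: 46 − 46 = 0  (binding)
  C4: 60 − 50 = 10  (slack)

Optimal: x_1 = 8, x_2 = 2
Binding: C2, C3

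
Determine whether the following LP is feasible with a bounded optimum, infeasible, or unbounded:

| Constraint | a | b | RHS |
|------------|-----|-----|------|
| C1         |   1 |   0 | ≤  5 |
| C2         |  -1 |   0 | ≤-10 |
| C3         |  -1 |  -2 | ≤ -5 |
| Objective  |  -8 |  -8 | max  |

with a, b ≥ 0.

Infeasible (no feasible solution exists)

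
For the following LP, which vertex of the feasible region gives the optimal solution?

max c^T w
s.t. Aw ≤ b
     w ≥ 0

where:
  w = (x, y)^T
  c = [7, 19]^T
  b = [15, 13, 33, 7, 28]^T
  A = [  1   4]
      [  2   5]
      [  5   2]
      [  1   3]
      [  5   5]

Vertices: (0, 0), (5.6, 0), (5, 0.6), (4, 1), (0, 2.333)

Evaluate the objective at each vertex of the feasible region:
  z(0, 0) = 0
  z(5.6, 0) = 39.2
  z(5, 0.6) = 46.4
  z(4, 1) = 47  ←
  z(0, 2.333) = 44.33
The maximum is at x = 4, y = 1.

(4, 1)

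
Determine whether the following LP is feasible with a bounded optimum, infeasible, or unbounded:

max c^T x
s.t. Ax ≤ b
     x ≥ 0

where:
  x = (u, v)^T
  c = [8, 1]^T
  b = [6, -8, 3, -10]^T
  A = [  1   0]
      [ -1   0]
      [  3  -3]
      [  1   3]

Infeasible (no feasible solution exists)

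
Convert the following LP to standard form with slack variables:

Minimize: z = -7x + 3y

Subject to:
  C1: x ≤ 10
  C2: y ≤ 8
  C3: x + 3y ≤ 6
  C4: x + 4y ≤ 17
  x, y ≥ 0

min z = -7x + 3y

s.t.
  x + s1 = 10
  y + s2 = 8
  x + 3y + s3 = 6
  x + 4y + s4 = 17
  x, y, s1, s2, s3, s4 ≥ 0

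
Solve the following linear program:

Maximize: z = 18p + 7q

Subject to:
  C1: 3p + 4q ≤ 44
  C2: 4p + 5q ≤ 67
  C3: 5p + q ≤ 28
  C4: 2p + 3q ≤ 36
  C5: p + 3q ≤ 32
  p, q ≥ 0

Evaluate the objective at each vertex of the feasible region:
  z(0, 0) = 0
  z(5.6, 0) = 100.8
  z(4, 8) = 128  ←
  z(0.8, 10.4) = 87.2
  z(0, 10.67) = 74.67
The maximum is at p = 4, q = 8.

p = 4, q = 8, z = 128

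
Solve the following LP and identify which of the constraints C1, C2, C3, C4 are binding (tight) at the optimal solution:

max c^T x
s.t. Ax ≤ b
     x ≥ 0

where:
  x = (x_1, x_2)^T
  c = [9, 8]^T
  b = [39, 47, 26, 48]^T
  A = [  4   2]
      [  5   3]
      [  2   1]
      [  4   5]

At x_1 = 7, x_2 = 4, compute slack b - a·x for each constraint:
  C1: 39 − 36 = 3  (slack)
  C2: 47 − 47 = 0  (binding)
  C3: 26 − 18 = 8  (slack)
  C4: 48 − 48 = 0  (binding)

Optimal: x_1 = 7, x_2 = 4
Binding: C2, C4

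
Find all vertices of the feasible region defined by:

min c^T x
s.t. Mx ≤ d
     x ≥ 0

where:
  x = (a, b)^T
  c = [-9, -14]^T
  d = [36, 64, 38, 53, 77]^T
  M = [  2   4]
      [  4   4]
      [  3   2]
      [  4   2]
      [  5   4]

(0, 0), (12.67, 0), (10, 4), (0, 9)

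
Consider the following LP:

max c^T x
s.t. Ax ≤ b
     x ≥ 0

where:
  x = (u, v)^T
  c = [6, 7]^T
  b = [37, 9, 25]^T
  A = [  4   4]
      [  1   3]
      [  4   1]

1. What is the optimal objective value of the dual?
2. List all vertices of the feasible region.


1. 43
2. (0, 0), (6.25, 0), (6, 1), (0, 3)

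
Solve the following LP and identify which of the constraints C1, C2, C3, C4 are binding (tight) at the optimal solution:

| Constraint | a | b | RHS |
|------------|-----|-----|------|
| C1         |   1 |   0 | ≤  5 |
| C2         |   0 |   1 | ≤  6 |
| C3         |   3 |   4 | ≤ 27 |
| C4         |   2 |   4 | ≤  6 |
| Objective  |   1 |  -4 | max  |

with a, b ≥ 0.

At a = 3, b = 0, compute slack b - a·x for each constraint:
  C1: 5 − 3 = 2  (slack)
  C2: 6 − 0 = 6  (slack)
  C3: 27 − 9 = 18  (slack)
  C4: 6 − 6 = 0  (binding)

Optimal: a = 3, b = 0
Binding: C4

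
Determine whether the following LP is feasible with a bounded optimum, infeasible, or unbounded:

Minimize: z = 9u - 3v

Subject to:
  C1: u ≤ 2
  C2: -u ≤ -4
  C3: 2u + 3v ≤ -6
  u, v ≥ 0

Infeasible (no feasible solution exists)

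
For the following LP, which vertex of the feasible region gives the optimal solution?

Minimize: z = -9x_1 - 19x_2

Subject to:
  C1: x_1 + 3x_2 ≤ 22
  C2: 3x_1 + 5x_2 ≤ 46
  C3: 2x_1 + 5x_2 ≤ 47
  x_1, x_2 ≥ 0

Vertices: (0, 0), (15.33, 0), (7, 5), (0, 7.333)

Evaluate the objective at each vertex of the feasible region:
  z(0, 0) = 0
  z(15.33, 0) = -138
  z(7, 5) = -158  ←
  z(0, 7.333) = -139.3
The minimum is at x_1 = 7, x_2 = 5.

(7, 5)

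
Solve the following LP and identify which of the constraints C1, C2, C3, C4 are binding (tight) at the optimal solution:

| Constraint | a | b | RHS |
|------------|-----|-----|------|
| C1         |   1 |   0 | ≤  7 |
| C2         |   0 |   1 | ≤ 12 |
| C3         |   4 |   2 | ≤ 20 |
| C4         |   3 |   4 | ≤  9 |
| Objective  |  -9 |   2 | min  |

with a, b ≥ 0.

At a = 3, b = 0, compute slack b - a·x for each constraint:
  C1: 7 − 3 = 4  (slack)
  C2: 12 − 0 = 12  (slack)
  C3: 20 − 12 = 8  (slack)
  C4: 9 − 9 = 0  (binding)

Optimal: a = 3, b = 0
Binding: C4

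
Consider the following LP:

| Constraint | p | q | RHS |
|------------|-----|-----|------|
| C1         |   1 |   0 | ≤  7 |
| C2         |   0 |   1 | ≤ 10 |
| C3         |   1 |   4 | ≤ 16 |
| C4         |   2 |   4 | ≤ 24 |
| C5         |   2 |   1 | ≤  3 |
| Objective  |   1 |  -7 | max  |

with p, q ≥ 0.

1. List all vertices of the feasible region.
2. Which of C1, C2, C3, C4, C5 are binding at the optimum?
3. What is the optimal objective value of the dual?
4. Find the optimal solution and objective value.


1. (0, 0), (1.5, 0), (0, 3)
2. C5
3. 1.5
4. p = 1.5, q = 0, z = 1.5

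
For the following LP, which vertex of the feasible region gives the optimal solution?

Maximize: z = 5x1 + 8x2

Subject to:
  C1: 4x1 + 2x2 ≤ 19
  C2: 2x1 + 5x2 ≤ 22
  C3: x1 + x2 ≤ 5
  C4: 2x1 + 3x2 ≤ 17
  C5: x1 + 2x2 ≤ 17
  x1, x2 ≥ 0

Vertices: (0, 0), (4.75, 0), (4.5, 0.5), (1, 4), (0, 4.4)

Evaluate the objective at each vertex of the feasible region:
  z(0, 0) = 0
  z(4.75, 0) = 23.75
  z(4.5, 0.5) = 26.5
  z(1, 4) = 37  ←
  z(0, 4.4) = 35.2
The maximum is at x1 = 1, x2 = 4.

(1, 4)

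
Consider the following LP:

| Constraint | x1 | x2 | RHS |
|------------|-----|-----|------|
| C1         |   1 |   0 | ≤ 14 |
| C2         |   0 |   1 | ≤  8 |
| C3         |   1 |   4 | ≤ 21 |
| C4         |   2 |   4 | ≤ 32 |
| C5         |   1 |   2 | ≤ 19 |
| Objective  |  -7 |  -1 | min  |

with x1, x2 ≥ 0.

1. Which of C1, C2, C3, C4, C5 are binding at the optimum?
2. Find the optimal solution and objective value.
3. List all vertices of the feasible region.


1. C1, C4
2. x1 = 14, x2 = 1, z = -99
3. (0, 0), (14, 0), (14, 1), (11, 2.5), (0, 5.25)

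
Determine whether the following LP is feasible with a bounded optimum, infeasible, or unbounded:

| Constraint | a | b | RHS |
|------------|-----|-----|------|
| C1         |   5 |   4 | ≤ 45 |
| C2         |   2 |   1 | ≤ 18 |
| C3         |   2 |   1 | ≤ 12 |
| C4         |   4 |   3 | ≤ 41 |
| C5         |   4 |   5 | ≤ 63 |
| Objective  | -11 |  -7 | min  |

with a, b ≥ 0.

Feasible with a bounded optimal solution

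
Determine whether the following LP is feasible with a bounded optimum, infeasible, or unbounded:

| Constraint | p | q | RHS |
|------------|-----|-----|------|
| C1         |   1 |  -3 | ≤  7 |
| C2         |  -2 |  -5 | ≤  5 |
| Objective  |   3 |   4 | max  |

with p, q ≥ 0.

Unbounded (objective can increase without bound)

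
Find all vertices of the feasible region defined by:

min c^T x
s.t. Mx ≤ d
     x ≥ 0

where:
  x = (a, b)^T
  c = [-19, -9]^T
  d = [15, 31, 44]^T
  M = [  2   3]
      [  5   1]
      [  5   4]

(0, 0), (6.2, 0), (6, 1), (0, 5)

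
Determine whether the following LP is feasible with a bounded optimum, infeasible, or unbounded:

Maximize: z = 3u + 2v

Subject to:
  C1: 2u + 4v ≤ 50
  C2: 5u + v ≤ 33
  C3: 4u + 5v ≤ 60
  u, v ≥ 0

Feasible with a bounded optimal solution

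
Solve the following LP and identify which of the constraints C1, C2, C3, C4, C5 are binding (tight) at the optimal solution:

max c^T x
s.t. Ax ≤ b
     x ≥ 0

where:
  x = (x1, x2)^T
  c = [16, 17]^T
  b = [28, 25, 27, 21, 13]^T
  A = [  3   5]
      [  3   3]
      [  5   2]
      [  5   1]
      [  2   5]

At x1 = 4, x2 = 1, compute slack b - a·x for each constraint:
  C1: 28 − 17 = 11  (slack)
  C2: 25 − 15 = 10  (slack)
  C3: 27 − 22 = 5  (slack)
  C4: 21 − 21 = 0  (binding)
  C5: 13 − 13 = 0  (binding)

Optimal: x1 = 4, x2 = 1
Binding: C4, C5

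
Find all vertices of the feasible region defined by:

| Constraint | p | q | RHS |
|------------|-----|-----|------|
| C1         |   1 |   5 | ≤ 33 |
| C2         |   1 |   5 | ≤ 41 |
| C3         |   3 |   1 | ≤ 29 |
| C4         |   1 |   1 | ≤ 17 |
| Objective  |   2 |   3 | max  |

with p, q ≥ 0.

(0, 0), (9.667, 0), (8, 5), (0, 6.6)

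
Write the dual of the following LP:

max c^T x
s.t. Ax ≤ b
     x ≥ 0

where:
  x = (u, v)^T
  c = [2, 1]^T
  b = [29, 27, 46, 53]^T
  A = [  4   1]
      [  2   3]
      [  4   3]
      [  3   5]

Primal max cᵀx s.t. Ax ≤ b, x ≥ 0  →  Dual min bᵀy s.t. Aᵀy ≥ c, y ≥ 0.

Minimize: z = 29y1 + 27y2 + 46y3 + 53y4

Subject to:
  4y1 + 2y2 + 4y3 + 3y4 ≥ 2
  y1 + 3y2 + 3y3 + 5y4 ≥ 1
  y1, y2, y3, y4 ≥ 0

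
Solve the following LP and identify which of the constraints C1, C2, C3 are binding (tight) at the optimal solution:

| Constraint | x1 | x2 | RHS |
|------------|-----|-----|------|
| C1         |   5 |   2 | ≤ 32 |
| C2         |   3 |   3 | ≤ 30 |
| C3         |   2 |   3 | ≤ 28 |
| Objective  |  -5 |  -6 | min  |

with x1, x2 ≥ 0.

At x1 = 2, x2 = 8, compute slack b - a·x for each constraint:
  C1: 32 − 26 = 6  (slack)
  C2: 30 − 30 = 0  (binding)
  C3: 28 − 28 = 0  (binding)

Optimal: x1 = 2, x2 = 8
Binding: C2, C3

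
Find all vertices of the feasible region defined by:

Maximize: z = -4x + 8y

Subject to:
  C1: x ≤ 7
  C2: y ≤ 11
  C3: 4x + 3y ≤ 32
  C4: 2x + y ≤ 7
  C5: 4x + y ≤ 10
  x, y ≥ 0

(0, 0), (2.5, 0), (1.5, 4), (0, 7)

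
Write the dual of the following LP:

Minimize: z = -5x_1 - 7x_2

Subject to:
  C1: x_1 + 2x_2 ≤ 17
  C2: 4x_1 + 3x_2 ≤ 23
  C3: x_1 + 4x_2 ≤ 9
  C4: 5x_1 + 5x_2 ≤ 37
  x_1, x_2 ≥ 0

Primal min cᵀx s.t. Ax ≤ b, x ≥ 0  →  Dual max −bᵀy s.t. Aᵀy ≥ −c, y ≥ 0.

Maximize: z = -17y1 - 23y2 - 9y3 - 37y4

Subject to:
  y1 + 4y2 + y3 + 5y4 ≥ 5
  2y1 + 3y2 + 4y3 + 5y4 ≥ 7
  y1, y2, y3, y4 ≥ 0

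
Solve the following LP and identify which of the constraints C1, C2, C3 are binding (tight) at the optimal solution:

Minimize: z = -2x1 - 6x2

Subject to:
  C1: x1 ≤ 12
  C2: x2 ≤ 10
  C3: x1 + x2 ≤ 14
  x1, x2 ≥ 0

At x1 = 4, x2 = 10, compute slack b - a·x for each constraint:
  C1: 12 − 4 = 8  (slack)
  C2: 10 − 10 = 0  (binding)
  C3: 14 − 14 = 0  (binding)

Optimal: x1 = 4, x2 = 10
Binding: C2, C3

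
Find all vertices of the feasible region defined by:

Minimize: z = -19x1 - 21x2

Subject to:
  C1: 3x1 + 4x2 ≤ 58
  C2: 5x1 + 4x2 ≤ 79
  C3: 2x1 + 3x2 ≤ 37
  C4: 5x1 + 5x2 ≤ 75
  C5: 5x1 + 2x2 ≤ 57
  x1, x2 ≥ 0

(0, 0), (11.4, 0), (9, 6), (8, 7), (0, 12.33)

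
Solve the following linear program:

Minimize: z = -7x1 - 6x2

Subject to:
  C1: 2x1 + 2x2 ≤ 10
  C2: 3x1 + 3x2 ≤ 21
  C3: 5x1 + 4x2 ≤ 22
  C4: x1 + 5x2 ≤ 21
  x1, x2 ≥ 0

Evaluate the objective at each vertex of the feasible region:
  z(0, 0) = 0
  z(4.4, 0) = -30.8
  z(2, 3) = -32  ←
  z(1, 4) = -31
  z(0, 4.2) = -25.2
The minimum is at x1 = 2, x2 = 3.

x1 = 2, x2 = 3, z = -32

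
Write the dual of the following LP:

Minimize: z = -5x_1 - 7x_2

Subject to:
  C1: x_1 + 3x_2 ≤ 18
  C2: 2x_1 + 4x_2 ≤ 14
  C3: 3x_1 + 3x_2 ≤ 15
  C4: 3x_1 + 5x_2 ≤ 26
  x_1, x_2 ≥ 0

Primal min cᵀx s.t. Ax ≤ b, x ≥ 0  →  Dual max −bᵀy s.t. Aᵀy ≥ −c, y ≥ 0.

Maximize: z = -18y1 - 14y2 - 15y3 - 26y4

Subject to:
  y1 + 2y2 + 3y3 + 3y4 ≥ 5
  3y1 + 4y2 + 3y3 + 5y4 ≥ 7
  y1, y2, y3, y4 ≥ 0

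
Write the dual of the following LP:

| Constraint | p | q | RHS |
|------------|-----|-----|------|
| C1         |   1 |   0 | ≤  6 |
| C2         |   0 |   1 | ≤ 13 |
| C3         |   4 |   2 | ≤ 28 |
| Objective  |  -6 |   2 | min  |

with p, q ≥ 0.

Primal min cᵀx s.t. Ax ≤ b, x ≥ 0  →  Dual max −bᵀy s.t. Aᵀy ≥ −c, y ≥ 0.

Maximize: z = -6y1 - 13y2 - 28y3

Subject to:
  y1 + 4y3 ≥ 6
  y2 + 2y3 ≥ -2
  y1, y2, y3 ≥ 0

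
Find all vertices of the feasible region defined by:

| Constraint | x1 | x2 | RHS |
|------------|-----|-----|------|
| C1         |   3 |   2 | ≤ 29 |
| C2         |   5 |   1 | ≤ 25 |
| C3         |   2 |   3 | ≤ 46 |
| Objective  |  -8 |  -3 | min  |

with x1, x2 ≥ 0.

(0, 0), (5, 0), (3, 10), (0, 14.5)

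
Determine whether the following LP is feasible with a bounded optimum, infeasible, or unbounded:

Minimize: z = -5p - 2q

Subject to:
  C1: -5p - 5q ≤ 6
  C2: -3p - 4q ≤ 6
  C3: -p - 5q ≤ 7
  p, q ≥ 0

Unbounded (objective can decrease without bound)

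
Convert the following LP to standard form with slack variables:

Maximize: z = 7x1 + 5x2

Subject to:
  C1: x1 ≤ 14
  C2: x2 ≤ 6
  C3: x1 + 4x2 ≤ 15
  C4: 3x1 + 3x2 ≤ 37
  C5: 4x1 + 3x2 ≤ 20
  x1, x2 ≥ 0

max z = 7x1 + 5x2

s.t.
  x1 + s1 = 14
  x2 + s2 = 6
  x1 + 4x2 + s3 = 15
  3x1 + 3x2 + s4 = 37
  4x1 + 3x2 + s5 = 20
  x1, x2, s1, s2, s3, s4, s5 ≥ 0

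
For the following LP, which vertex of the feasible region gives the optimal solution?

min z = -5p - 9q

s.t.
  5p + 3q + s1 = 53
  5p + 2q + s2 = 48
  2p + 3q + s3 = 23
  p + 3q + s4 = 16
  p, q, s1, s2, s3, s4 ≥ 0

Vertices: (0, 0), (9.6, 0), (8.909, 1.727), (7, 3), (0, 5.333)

Evaluate the objective at each vertex of the feasible region:
  z(0, 0) = 0
  z(9.6, 0) = -48
  z(8.909, 1.727) = -60.09
  z(7, 3) = -62  ←
  z(0, 5.333) = -48
The minimum is at p = 7, q = 3.

(7, 3)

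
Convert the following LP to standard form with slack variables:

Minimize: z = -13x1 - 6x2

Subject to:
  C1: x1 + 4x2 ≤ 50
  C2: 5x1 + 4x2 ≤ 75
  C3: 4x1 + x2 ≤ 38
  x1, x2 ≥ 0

min z = -13x1 - 6x2

s.t.
  x1 + 4x2 + s1 = 50
  5x1 + 4x2 + s2 = 75
  4x1 + x2 + s3 = 38
  x1, x2, s1, s2, s3 ≥ 0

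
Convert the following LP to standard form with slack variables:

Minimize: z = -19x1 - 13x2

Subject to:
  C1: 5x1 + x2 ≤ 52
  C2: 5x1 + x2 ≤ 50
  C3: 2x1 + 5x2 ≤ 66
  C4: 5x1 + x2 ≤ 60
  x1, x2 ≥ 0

min z = -19x1 - 13x2

s.t.
  5x1 + x2 + s1 = 52
  5x1 + x2 + s2 = 50
  2x1 + 5x2 + s3 = 66
  5x1 + x2 + s4 = 60
  x1, x2, s1, s2, s3, s4 ≥ 0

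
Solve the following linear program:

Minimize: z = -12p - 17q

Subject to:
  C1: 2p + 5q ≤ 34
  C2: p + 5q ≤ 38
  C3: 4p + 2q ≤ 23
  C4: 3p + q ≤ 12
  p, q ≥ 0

Evaluate the objective at each vertex of the feasible region:
  z(0, 0) = 0
  z(4, 0) = -48
  z(2, 6) = -126  ←
  z(0, 6.8) = -115.6
The minimum is at p = 2, q = 6.

p = 2, q = 6, z = -126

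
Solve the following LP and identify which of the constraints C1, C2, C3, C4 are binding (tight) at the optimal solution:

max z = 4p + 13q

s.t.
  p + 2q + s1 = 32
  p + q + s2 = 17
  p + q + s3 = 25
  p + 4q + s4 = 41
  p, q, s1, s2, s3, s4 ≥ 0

At p = 9, q = 8, compute slack b - a·x for each constraint:
  C1: 32 − 25 = 7  (slack)
  C2: 17 − 17 = 0  (binding)
  C3: 25 − 17 = 8  (slack)
  C4: 41 − 41 = 0  (binding)

Optimal: p = 9, q = 8
Binding: C2, C4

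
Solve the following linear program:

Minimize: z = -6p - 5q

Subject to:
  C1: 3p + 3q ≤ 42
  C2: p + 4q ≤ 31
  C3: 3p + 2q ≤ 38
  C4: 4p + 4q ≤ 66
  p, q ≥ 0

Evaluate the objective at each vertex of the feasible region:
  z(0, 0) = 0
  z(12.67, 0) = -76
  z(10, 4) = -80  ←
  z(8.333, 5.667) = -78.33
  z(0, 7.75) = -38.75
The minimum is at p = 10, q = 4.

p = 10, q = 4, z = -80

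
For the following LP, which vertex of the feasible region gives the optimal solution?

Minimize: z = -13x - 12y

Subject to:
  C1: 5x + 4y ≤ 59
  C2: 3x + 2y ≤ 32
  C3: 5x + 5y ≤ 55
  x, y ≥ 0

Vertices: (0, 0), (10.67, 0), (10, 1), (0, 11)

Evaluate the objective at each vertex of the feasible region:
  z(0, 0) = 0
  z(10.67, 0) = -138.7
  z(10, 1) = -142  ←
  z(0, 11) = -132
The minimum is at x = 10, y = 1.

(10, 1)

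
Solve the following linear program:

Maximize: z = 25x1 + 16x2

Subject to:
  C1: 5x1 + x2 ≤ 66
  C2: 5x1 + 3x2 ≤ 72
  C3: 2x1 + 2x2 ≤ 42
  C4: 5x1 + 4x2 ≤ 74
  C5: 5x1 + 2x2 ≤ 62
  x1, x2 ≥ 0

Evaluate the objective at each vertex of the feasible region:
  z(0, 0) = 0
  z(12.4, 0) = 310
  z(10, 6) = 346  ←
  z(0, 18.5) = 296
The maximum is at x1 = 10, x2 = 6.

x1 = 10, x2 = 6, z = 346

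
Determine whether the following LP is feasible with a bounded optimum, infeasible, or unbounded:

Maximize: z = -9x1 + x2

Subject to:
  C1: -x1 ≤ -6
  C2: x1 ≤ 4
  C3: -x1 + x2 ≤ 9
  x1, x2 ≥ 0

Infeasible (no feasible solution exists)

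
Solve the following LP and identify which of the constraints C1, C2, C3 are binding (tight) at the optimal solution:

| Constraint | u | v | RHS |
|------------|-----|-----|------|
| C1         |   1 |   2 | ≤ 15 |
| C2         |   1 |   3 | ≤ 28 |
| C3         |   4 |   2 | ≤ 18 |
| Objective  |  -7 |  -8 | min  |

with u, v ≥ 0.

At u = 1, v = 7, compute slack b - a·x for each constraint:
  C1: 15 − 15 = 0  (binding)
  C2: 28 − 22 = 6  (slack)
  C3: 18 − 18 = 0  (binding)

Optimal: u = 1, v = 7
Binding: C1, C3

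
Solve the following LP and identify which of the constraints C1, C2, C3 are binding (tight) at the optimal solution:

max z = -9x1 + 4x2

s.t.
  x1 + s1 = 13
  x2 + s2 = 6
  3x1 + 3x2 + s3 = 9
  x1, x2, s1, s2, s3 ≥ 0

At x1 = 0, x2 = 3, compute slack b - a·x for each constraint:
  C1: 13 − 0 = 13  (slack)
  C2: 6 − 3 = 3  (slack)
  C3: 9 − 9 = 0  (binding)

Optimal: x1 = 0, x2 = 3
Binding: C3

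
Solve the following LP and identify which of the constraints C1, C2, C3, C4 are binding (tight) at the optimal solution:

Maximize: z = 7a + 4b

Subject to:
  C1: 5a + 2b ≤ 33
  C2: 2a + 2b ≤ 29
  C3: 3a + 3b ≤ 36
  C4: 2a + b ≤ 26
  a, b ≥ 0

At a = 3, b = 9, compute slack b - a·x for each constraint:
  C1: 33 − 33 = 0  (binding)
  C2: 29 − 24 = 5  (slack)
  C3: 36 − 36 = 0  (binding)
  C4: 26 − 15 = 11  (slack)

Optimal: a = 3, b = 9
Binding: C1, C3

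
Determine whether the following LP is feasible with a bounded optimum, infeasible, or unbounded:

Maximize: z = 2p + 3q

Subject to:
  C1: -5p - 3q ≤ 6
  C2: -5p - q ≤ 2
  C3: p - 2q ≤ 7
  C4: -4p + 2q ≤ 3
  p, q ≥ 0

Unbounded (objective can increase without bound)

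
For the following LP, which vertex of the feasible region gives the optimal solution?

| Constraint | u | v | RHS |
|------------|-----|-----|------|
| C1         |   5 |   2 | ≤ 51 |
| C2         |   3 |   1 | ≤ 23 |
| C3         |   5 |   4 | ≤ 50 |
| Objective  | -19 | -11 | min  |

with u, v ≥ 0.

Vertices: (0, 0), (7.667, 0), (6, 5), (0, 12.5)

Evaluate the objective at each vertex of the feasible region:
  z(0, 0) = 0
  z(7.667, 0) = -145.7
  z(6, 5) = -169  ←
  z(0, 12.5) = -137.5
The minimum is at u = 6, v = 5.

(6, 5)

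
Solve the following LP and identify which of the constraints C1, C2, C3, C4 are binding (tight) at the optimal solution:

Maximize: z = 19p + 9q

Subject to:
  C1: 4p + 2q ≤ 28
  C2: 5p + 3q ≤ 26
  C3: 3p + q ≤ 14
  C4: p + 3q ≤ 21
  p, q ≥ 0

At p = 4, q = 2, compute slack b - a·x for each constraint:
  C1: 28 − 20 = 8  (slack)
  C2: 26 − 26 = 0  (binding)
  C3: 14 − 14 = 0  (binding)
  C4: 21 − 10 = 11  (slack)

Optimal: p = 4, q = 2
Binding: C2, C3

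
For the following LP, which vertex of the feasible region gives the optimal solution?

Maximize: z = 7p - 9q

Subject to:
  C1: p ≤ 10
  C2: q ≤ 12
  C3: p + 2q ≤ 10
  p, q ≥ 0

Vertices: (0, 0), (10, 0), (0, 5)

Evaluate the objective at each vertex of the feasible region:
  z(0, 0) = 0
  z(10, 0) = 70  ←
  z(0, 5) = -45
The maximum is at p = 10, q = 0.

(10, 0)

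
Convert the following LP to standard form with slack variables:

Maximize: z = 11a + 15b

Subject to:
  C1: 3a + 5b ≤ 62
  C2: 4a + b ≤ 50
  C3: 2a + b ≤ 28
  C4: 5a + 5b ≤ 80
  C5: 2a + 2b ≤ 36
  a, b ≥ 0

max z = 11a + 15b

s.t.
  3a + 5b + s1 = 62
  4a + b + s2 = 50
  2a + b + s3 = 28
  5a + 5b + s4 = 80
  2a + 2b + s5 = 36
  a, b, s1, s2, s3, s4, s5 ≥ 0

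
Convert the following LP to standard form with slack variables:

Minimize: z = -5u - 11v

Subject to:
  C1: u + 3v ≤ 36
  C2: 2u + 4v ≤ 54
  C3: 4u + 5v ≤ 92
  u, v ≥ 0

min z = -5u - 11v

s.t.
  u + 3v + s1 = 36
  2u + 4v + s2 = 54
  4u + 5v + s3 = 92
  u, v, s1, s2, s3 ≥ 0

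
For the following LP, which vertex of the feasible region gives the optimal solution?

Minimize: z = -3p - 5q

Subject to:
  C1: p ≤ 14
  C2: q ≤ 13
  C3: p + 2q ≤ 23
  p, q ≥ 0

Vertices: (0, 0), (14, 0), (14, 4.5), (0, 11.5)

Evaluate the objective at each vertex of the feasible region:
  z(0, 0) = 0
  z(14, 0) = -42
  z(14, 4.5) = -64.5  ←
  z(0, 11.5) = -57.5
The minimum is at p = 14, q = 4.5.

(14, 4.5)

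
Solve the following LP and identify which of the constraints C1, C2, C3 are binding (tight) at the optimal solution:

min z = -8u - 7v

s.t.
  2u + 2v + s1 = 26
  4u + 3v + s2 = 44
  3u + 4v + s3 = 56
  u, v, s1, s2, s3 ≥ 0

At u = 5, v = 8, compute slack b - a·x for each constraint:
  C1: 26 − 26 = 0  (binding)
  C2: 44 − 44 = 0  (binding)
  C3: 56 − 47 = 9  (slack)

Optimal: u = 5, v = 8
Binding: C1, C2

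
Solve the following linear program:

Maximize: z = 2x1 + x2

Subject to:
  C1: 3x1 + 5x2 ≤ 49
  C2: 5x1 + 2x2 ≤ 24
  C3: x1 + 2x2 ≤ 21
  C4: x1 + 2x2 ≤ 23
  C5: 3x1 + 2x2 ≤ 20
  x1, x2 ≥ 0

Evaluate the objective at each vertex of the feasible region:
  z(0, 0) = 0
  z(4.8, 0) = 9.6
  z(2, 7) = 11  ←
  z(0.2222, 9.667) = 10.11
  z(0, 9.8) = 9.8
The maximum is at x1 = 2, x2 = 7.

x1 = 2, x2 = 7, z = 11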